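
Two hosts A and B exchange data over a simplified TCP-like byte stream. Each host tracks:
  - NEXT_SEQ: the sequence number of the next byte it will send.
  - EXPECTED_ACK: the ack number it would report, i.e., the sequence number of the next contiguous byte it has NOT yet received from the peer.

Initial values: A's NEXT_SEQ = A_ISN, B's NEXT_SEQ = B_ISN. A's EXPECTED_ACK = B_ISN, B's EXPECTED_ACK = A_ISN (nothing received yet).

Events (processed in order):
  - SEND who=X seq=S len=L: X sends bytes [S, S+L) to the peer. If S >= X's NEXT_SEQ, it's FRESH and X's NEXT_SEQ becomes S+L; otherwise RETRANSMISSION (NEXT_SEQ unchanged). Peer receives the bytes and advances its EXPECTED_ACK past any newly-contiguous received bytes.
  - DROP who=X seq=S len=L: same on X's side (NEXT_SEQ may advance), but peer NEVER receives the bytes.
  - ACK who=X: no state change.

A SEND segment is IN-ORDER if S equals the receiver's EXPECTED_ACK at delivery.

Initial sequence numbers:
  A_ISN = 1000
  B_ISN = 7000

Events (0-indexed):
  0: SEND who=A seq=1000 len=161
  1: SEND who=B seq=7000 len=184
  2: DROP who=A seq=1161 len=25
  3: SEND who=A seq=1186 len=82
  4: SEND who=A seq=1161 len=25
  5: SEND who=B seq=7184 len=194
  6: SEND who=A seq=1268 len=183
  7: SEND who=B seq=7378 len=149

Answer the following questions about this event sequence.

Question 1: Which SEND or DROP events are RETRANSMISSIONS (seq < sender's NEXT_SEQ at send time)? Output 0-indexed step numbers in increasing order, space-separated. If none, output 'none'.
Step 0: SEND seq=1000 -> fresh
Step 1: SEND seq=7000 -> fresh
Step 2: DROP seq=1161 -> fresh
Step 3: SEND seq=1186 -> fresh
Step 4: SEND seq=1161 -> retransmit
Step 5: SEND seq=7184 -> fresh
Step 6: SEND seq=1268 -> fresh
Step 7: SEND seq=7378 -> fresh

Answer: 4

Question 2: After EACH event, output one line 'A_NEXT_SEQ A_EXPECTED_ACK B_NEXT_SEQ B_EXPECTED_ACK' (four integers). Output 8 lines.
1161 7000 7000 1161
1161 7184 7184 1161
1186 7184 7184 1161
1268 7184 7184 1161
1268 7184 7184 1268
1268 7378 7378 1268
1451 7378 7378 1451
1451 7527 7527 1451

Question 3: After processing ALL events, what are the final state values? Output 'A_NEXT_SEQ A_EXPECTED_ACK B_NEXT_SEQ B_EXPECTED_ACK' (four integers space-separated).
After event 0: A_seq=1161 A_ack=7000 B_seq=7000 B_ack=1161
After event 1: A_seq=1161 A_ack=7184 B_seq=7184 B_ack=1161
After event 2: A_seq=1186 A_ack=7184 B_seq=7184 B_ack=1161
After event 3: A_seq=1268 A_ack=7184 B_seq=7184 B_ack=1161
After event 4: A_seq=1268 A_ack=7184 B_seq=7184 B_ack=1268
After event 5: A_seq=1268 A_ack=7378 B_seq=7378 B_ack=1268
After event 6: A_seq=1451 A_ack=7378 B_seq=7378 B_ack=1451
After event 7: A_seq=1451 A_ack=7527 B_seq=7527 B_ack=1451

Answer: 1451 7527 7527 1451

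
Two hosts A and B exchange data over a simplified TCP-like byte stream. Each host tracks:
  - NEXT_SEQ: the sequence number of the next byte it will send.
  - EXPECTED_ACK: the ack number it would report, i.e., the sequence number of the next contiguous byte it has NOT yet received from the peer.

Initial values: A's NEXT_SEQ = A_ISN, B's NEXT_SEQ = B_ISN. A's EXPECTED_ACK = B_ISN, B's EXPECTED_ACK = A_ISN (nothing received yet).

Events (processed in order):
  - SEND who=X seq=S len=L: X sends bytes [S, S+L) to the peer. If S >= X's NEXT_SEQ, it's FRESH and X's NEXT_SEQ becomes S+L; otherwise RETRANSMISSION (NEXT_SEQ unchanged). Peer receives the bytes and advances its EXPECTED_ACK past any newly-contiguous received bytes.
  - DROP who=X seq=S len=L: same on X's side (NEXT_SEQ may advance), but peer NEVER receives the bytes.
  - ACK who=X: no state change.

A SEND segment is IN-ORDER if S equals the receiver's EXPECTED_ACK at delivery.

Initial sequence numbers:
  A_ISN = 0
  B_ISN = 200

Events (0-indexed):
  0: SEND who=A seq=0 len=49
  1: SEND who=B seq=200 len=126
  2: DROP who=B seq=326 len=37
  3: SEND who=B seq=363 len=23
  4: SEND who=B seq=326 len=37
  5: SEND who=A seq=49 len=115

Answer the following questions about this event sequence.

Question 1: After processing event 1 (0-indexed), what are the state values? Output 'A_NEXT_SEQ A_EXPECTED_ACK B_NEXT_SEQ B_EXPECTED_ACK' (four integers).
After event 0: A_seq=49 A_ack=200 B_seq=200 B_ack=49
After event 1: A_seq=49 A_ack=326 B_seq=326 B_ack=49

49 326 326 49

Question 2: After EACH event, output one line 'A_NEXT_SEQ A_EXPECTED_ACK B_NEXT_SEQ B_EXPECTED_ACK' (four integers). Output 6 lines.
49 200 200 49
49 326 326 49
49 326 363 49
49 326 386 49
49 386 386 49
164 386 386 164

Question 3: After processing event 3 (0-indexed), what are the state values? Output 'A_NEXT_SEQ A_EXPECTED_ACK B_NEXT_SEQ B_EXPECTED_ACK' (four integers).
After event 0: A_seq=49 A_ack=200 B_seq=200 B_ack=49
After event 1: A_seq=49 A_ack=326 B_seq=326 B_ack=49
After event 2: A_seq=49 A_ack=326 B_seq=363 B_ack=49
After event 3: A_seq=49 A_ack=326 B_seq=386 B_ack=49

49 326 386 49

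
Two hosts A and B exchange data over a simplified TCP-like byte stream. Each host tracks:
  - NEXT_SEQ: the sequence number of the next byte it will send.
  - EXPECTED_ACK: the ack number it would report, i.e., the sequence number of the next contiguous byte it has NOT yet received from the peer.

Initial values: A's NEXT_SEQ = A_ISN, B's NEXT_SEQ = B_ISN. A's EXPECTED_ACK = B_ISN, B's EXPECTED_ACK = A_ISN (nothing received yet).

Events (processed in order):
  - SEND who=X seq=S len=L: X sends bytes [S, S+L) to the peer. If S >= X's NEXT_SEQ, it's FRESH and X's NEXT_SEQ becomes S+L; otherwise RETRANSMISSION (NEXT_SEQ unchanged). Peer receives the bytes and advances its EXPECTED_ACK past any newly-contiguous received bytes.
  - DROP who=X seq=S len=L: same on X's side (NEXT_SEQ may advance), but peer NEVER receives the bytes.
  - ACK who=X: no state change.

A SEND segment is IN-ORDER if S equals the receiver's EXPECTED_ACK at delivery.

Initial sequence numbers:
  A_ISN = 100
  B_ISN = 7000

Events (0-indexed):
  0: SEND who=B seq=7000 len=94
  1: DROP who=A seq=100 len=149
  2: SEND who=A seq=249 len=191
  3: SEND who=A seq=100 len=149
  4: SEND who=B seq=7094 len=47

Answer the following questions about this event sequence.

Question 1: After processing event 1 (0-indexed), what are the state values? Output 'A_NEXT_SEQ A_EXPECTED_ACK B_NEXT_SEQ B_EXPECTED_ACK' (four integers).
After event 0: A_seq=100 A_ack=7094 B_seq=7094 B_ack=100
After event 1: A_seq=249 A_ack=7094 B_seq=7094 B_ack=100

249 7094 7094 100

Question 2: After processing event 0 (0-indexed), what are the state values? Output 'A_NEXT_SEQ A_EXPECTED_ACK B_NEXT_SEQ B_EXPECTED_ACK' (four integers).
After event 0: A_seq=100 A_ack=7094 B_seq=7094 B_ack=100

100 7094 7094 100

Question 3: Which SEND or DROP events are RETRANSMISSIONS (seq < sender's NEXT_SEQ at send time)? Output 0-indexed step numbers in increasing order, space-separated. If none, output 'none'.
Step 0: SEND seq=7000 -> fresh
Step 1: DROP seq=100 -> fresh
Step 2: SEND seq=249 -> fresh
Step 3: SEND seq=100 -> retransmit
Step 4: SEND seq=7094 -> fresh

Answer: 3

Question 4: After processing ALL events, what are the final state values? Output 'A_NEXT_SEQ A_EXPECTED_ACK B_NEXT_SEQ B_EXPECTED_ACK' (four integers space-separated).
After event 0: A_seq=100 A_ack=7094 B_seq=7094 B_ack=100
After event 1: A_seq=249 A_ack=7094 B_seq=7094 B_ack=100
After event 2: A_seq=440 A_ack=7094 B_seq=7094 B_ack=100
After event 3: A_seq=440 A_ack=7094 B_seq=7094 B_ack=440
After event 4: A_seq=440 A_ack=7141 B_seq=7141 B_ack=440

Answer: 440 7141 7141 440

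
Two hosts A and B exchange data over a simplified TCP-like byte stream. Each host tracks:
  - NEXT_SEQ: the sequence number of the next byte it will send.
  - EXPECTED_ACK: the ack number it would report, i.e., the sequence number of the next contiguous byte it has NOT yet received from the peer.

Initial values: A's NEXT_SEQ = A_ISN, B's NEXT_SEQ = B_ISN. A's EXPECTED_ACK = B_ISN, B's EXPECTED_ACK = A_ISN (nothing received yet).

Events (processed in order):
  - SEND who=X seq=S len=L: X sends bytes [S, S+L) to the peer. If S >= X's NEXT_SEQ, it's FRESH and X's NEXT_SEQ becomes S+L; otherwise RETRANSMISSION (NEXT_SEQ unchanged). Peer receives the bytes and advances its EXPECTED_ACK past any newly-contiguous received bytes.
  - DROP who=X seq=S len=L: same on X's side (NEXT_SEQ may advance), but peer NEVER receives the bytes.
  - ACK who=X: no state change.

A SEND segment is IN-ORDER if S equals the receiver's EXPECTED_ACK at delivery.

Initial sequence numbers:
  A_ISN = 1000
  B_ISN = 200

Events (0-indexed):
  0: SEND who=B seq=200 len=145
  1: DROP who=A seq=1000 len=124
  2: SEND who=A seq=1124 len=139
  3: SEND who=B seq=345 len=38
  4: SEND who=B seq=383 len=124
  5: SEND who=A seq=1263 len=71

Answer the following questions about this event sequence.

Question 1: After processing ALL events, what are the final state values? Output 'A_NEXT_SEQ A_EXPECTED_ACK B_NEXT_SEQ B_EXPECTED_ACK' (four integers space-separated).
After event 0: A_seq=1000 A_ack=345 B_seq=345 B_ack=1000
After event 1: A_seq=1124 A_ack=345 B_seq=345 B_ack=1000
After event 2: A_seq=1263 A_ack=345 B_seq=345 B_ack=1000
After event 3: A_seq=1263 A_ack=383 B_seq=383 B_ack=1000
After event 4: A_seq=1263 A_ack=507 B_seq=507 B_ack=1000
After event 5: A_seq=1334 A_ack=507 B_seq=507 B_ack=1000

Answer: 1334 507 507 1000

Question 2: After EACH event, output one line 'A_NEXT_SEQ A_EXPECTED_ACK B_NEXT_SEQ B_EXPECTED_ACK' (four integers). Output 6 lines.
1000 345 345 1000
1124 345 345 1000
1263 345 345 1000
1263 383 383 1000
1263 507 507 1000
1334 507 507 1000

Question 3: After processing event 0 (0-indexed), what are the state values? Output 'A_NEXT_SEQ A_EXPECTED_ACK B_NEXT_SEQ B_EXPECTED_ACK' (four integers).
After event 0: A_seq=1000 A_ack=345 B_seq=345 B_ack=1000

1000 345 345 1000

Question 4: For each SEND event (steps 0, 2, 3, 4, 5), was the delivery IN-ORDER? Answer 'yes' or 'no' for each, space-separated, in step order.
Step 0: SEND seq=200 -> in-order
Step 2: SEND seq=1124 -> out-of-order
Step 3: SEND seq=345 -> in-order
Step 4: SEND seq=383 -> in-order
Step 5: SEND seq=1263 -> out-of-order

Answer: yes no yes yes no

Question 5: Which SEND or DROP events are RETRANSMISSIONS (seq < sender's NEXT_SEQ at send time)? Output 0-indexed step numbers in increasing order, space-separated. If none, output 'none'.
Step 0: SEND seq=200 -> fresh
Step 1: DROP seq=1000 -> fresh
Step 2: SEND seq=1124 -> fresh
Step 3: SEND seq=345 -> fresh
Step 4: SEND seq=383 -> fresh
Step 5: SEND seq=1263 -> fresh

Answer: none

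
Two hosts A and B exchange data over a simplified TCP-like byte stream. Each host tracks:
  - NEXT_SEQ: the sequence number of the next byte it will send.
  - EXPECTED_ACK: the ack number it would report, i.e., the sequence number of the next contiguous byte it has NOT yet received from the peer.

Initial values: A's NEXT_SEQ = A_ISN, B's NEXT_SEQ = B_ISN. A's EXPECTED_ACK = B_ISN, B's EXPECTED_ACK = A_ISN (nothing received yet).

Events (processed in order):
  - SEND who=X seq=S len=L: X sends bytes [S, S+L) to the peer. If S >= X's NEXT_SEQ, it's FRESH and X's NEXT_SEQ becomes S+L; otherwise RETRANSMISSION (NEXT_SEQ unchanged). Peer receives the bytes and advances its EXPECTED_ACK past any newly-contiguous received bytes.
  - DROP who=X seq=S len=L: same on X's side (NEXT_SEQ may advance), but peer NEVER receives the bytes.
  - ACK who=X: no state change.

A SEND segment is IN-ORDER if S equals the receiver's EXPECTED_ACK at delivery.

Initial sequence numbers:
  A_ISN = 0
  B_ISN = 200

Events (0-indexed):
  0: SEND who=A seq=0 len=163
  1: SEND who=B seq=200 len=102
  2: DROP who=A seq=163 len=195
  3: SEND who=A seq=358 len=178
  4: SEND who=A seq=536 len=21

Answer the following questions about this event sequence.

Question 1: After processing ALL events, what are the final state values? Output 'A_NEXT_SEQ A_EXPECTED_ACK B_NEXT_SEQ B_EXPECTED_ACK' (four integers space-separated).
After event 0: A_seq=163 A_ack=200 B_seq=200 B_ack=163
After event 1: A_seq=163 A_ack=302 B_seq=302 B_ack=163
After event 2: A_seq=358 A_ack=302 B_seq=302 B_ack=163
After event 3: A_seq=536 A_ack=302 B_seq=302 B_ack=163
After event 4: A_seq=557 A_ack=302 B_seq=302 B_ack=163

Answer: 557 302 302 163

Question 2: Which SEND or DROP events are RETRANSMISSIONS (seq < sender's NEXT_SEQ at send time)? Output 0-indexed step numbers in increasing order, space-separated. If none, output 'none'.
Answer: none

Derivation:
Step 0: SEND seq=0 -> fresh
Step 1: SEND seq=200 -> fresh
Step 2: DROP seq=163 -> fresh
Step 3: SEND seq=358 -> fresh
Step 4: SEND seq=536 -> fresh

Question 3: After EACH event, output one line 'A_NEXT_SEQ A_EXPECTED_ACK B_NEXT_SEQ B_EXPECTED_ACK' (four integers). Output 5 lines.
163 200 200 163
163 302 302 163
358 302 302 163
536 302 302 163
557 302 302 163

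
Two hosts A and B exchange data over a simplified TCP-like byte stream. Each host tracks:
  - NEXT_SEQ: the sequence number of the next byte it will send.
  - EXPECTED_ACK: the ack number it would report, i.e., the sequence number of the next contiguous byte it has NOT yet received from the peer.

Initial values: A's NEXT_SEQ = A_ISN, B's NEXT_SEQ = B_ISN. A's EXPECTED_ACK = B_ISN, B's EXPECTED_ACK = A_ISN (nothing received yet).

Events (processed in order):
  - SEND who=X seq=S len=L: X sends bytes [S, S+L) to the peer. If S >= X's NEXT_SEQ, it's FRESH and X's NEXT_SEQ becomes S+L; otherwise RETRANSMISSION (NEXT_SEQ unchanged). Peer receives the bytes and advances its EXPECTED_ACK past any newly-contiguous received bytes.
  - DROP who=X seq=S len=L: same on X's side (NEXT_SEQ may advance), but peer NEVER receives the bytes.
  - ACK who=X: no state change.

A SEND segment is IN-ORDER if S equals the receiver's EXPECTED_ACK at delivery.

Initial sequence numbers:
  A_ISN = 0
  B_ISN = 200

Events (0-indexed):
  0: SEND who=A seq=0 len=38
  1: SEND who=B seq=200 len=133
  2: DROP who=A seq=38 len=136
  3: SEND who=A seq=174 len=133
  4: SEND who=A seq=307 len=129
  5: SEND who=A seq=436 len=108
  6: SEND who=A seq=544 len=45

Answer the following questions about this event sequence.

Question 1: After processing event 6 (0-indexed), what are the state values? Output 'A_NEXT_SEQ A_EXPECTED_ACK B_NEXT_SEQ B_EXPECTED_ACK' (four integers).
After event 0: A_seq=38 A_ack=200 B_seq=200 B_ack=38
After event 1: A_seq=38 A_ack=333 B_seq=333 B_ack=38
After event 2: A_seq=174 A_ack=333 B_seq=333 B_ack=38
After event 3: A_seq=307 A_ack=333 B_seq=333 B_ack=38
After event 4: A_seq=436 A_ack=333 B_seq=333 B_ack=38
After event 5: A_seq=544 A_ack=333 B_seq=333 B_ack=38
After event 6: A_seq=589 A_ack=333 B_seq=333 B_ack=38

589 333 333 38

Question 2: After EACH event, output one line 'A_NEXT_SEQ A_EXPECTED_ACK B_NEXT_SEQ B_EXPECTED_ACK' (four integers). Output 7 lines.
38 200 200 38
38 333 333 38
174 333 333 38
307 333 333 38
436 333 333 38
544 333 333 38
589 333 333 38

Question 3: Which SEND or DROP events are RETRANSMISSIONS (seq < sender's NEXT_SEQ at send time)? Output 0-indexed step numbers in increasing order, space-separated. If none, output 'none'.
Step 0: SEND seq=0 -> fresh
Step 1: SEND seq=200 -> fresh
Step 2: DROP seq=38 -> fresh
Step 3: SEND seq=174 -> fresh
Step 4: SEND seq=307 -> fresh
Step 5: SEND seq=436 -> fresh
Step 6: SEND seq=544 -> fresh

Answer: none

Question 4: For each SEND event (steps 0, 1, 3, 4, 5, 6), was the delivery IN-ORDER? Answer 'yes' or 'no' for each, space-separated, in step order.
Step 0: SEND seq=0 -> in-order
Step 1: SEND seq=200 -> in-order
Step 3: SEND seq=174 -> out-of-order
Step 4: SEND seq=307 -> out-of-order
Step 5: SEND seq=436 -> out-of-order
Step 6: SEND seq=544 -> out-of-order

Answer: yes yes no no no no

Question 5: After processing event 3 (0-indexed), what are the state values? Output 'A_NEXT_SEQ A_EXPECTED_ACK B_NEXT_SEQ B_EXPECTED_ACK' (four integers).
After event 0: A_seq=38 A_ack=200 B_seq=200 B_ack=38
After event 1: A_seq=38 A_ack=333 B_seq=333 B_ack=38
After event 2: A_seq=174 A_ack=333 B_seq=333 B_ack=38
After event 3: A_seq=307 A_ack=333 B_seq=333 B_ack=38

307 333 333 38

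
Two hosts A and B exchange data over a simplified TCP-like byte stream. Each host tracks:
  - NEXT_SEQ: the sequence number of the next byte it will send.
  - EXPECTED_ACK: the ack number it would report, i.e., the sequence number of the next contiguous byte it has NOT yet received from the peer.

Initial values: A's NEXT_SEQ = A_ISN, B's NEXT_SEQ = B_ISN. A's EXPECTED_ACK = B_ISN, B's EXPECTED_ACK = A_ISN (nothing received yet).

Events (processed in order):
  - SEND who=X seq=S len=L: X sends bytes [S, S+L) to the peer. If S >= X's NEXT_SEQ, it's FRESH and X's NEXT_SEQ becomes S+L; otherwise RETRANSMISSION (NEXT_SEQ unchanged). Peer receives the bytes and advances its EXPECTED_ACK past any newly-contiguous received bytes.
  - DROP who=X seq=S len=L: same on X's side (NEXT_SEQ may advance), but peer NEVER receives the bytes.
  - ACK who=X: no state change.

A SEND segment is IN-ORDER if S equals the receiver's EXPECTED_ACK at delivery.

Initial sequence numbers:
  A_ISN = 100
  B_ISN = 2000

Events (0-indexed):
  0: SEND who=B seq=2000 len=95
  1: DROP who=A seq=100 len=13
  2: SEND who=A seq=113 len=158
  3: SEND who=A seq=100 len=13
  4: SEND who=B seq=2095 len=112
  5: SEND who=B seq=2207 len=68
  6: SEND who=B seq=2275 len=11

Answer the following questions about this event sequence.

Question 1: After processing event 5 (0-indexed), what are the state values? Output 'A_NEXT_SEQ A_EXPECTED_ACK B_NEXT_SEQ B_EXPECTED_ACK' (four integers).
After event 0: A_seq=100 A_ack=2095 B_seq=2095 B_ack=100
After event 1: A_seq=113 A_ack=2095 B_seq=2095 B_ack=100
After event 2: A_seq=271 A_ack=2095 B_seq=2095 B_ack=100
After event 3: A_seq=271 A_ack=2095 B_seq=2095 B_ack=271
After event 4: A_seq=271 A_ack=2207 B_seq=2207 B_ack=271
After event 5: A_seq=271 A_ack=2275 B_seq=2275 B_ack=271

271 2275 2275 271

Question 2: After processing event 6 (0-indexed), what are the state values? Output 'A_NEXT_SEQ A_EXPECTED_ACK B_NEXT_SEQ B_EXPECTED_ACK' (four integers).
After event 0: A_seq=100 A_ack=2095 B_seq=2095 B_ack=100
After event 1: A_seq=113 A_ack=2095 B_seq=2095 B_ack=100
After event 2: A_seq=271 A_ack=2095 B_seq=2095 B_ack=100
After event 3: A_seq=271 A_ack=2095 B_seq=2095 B_ack=271
After event 4: A_seq=271 A_ack=2207 B_seq=2207 B_ack=271
After event 5: A_seq=271 A_ack=2275 B_seq=2275 B_ack=271
After event 6: A_seq=271 A_ack=2286 B_seq=2286 B_ack=271

271 2286 2286 271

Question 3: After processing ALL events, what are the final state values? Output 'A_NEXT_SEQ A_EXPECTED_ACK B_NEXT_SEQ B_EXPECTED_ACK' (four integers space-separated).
After event 0: A_seq=100 A_ack=2095 B_seq=2095 B_ack=100
After event 1: A_seq=113 A_ack=2095 B_seq=2095 B_ack=100
After event 2: A_seq=271 A_ack=2095 B_seq=2095 B_ack=100
After event 3: A_seq=271 A_ack=2095 B_seq=2095 B_ack=271
After event 4: A_seq=271 A_ack=2207 B_seq=2207 B_ack=271
After event 5: A_seq=271 A_ack=2275 B_seq=2275 B_ack=271
After event 6: A_seq=271 A_ack=2286 B_seq=2286 B_ack=271

Answer: 271 2286 2286 271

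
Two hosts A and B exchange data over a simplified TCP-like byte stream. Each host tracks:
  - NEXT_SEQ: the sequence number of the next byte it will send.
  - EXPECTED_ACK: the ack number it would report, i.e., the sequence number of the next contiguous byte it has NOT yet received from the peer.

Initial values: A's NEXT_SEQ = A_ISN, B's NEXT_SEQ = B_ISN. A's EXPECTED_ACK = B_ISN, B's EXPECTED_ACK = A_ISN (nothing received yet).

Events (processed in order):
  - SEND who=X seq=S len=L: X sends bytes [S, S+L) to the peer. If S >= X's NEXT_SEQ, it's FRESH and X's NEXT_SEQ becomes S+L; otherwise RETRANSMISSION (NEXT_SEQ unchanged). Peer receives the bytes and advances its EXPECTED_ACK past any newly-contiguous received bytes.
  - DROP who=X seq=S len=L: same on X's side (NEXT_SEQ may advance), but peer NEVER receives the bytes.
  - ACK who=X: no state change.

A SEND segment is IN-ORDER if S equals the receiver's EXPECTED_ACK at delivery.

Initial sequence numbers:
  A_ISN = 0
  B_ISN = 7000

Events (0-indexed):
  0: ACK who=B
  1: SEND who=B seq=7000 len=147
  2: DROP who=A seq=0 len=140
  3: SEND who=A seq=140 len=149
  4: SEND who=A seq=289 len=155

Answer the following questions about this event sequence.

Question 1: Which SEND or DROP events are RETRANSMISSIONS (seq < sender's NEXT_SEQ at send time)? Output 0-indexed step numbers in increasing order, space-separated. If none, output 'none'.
Answer: none

Derivation:
Step 1: SEND seq=7000 -> fresh
Step 2: DROP seq=0 -> fresh
Step 3: SEND seq=140 -> fresh
Step 4: SEND seq=289 -> fresh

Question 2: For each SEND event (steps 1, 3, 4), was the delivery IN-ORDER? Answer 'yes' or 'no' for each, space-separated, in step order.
Answer: yes no no

Derivation:
Step 1: SEND seq=7000 -> in-order
Step 3: SEND seq=140 -> out-of-order
Step 4: SEND seq=289 -> out-of-order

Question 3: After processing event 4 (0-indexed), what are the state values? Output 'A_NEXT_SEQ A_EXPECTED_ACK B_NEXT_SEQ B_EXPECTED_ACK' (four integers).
After event 0: A_seq=0 A_ack=7000 B_seq=7000 B_ack=0
After event 1: A_seq=0 A_ack=7147 B_seq=7147 B_ack=0
After event 2: A_seq=140 A_ack=7147 B_seq=7147 B_ack=0
After event 3: A_seq=289 A_ack=7147 B_seq=7147 B_ack=0
After event 4: A_seq=444 A_ack=7147 B_seq=7147 B_ack=0

444 7147 7147 0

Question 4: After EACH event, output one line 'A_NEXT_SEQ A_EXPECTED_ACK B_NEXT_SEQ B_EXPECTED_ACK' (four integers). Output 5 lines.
0 7000 7000 0
0 7147 7147 0
140 7147 7147 0
289 7147 7147 0
444 7147 7147 0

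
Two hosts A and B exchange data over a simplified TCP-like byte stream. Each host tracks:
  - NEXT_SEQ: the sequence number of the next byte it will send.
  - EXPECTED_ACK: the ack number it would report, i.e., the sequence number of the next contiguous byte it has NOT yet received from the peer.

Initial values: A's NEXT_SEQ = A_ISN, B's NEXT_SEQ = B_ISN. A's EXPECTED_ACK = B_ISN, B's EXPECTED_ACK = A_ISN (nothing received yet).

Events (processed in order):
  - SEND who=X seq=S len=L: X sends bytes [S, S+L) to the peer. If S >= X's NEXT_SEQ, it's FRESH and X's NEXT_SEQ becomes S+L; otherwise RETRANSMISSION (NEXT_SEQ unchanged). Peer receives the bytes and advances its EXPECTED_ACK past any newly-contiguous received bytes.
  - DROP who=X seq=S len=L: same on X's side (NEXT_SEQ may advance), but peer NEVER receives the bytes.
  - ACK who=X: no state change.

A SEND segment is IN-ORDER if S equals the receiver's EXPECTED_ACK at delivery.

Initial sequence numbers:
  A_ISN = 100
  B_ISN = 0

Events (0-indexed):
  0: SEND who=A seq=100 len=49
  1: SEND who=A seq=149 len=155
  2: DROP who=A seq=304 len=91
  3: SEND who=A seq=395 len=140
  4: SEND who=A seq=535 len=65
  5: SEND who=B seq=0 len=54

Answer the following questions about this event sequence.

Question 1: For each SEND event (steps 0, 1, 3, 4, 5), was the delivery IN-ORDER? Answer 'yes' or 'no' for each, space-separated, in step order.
Step 0: SEND seq=100 -> in-order
Step 1: SEND seq=149 -> in-order
Step 3: SEND seq=395 -> out-of-order
Step 4: SEND seq=535 -> out-of-order
Step 5: SEND seq=0 -> in-order

Answer: yes yes no no yes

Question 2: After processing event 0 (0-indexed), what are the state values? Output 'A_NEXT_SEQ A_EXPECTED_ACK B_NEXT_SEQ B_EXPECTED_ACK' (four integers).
After event 0: A_seq=149 A_ack=0 B_seq=0 B_ack=149

149 0 0 149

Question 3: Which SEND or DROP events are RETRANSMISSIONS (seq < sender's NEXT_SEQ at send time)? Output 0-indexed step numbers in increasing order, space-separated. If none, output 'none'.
Step 0: SEND seq=100 -> fresh
Step 1: SEND seq=149 -> fresh
Step 2: DROP seq=304 -> fresh
Step 3: SEND seq=395 -> fresh
Step 4: SEND seq=535 -> fresh
Step 5: SEND seq=0 -> fresh

Answer: none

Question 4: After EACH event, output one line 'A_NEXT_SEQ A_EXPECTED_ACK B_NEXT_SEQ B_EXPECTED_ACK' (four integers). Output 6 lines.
149 0 0 149
304 0 0 304
395 0 0 304
535 0 0 304
600 0 0 304
600 54 54 304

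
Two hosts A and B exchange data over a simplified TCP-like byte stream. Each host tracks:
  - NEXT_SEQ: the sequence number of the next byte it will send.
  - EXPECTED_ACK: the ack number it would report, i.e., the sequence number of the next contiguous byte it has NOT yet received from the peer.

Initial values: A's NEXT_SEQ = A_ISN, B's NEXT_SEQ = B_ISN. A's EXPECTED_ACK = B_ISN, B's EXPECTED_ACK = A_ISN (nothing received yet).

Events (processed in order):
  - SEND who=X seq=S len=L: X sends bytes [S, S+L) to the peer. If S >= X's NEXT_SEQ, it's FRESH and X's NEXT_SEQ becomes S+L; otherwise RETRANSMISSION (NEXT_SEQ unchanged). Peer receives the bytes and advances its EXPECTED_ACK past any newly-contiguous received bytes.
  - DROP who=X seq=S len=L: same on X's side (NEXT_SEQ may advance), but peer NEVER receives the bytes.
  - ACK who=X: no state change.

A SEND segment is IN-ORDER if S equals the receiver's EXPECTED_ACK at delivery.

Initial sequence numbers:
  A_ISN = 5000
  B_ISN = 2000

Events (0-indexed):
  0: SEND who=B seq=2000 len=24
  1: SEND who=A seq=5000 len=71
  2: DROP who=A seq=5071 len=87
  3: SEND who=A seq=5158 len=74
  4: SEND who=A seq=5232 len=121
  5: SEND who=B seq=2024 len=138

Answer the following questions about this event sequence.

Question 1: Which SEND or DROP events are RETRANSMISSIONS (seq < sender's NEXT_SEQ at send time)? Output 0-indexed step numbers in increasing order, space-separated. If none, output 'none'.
Answer: none

Derivation:
Step 0: SEND seq=2000 -> fresh
Step 1: SEND seq=5000 -> fresh
Step 2: DROP seq=5071 -> fresh
Step 3: SEND seq=5158 -> fresh
Step 4: SEND seq=5232 -> fresh
Step 5: SEND seq=2024 -> fresh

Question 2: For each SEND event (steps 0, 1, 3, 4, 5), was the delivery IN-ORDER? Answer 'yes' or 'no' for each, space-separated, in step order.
Answer: yes yes no no yes

Derivation:
Step 0: SEND seq=2000 -> in-order
Step 1: SEND seq=5000 -> in-order
Step 3: SEND seq=5158 -> out-of-order
Step 4: SEND seq=5232 -> out-of-order
Step 5: SEND seq=2024 -> in-order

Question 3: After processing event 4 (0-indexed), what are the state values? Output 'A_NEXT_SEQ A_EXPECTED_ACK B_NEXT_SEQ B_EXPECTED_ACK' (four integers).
After event 0: A_seq=5000 A_ack=2024 B_seq=2024 B_ack=5000
After event 1: A_seq=5071 A_ack=2024 B_seq=2024 B_ack=5071
After event 2: A_seq=5158 A_ack=2024 B_seq=2024 B_ack=5071
After event 3: A_seq=5232 A_ack=2024 B_seq=2024 B_ack=5071
After event 4: A_seq=5353 A_ack=2024 B_seq=2024 B_ack=5071

5353 2024 2024 5071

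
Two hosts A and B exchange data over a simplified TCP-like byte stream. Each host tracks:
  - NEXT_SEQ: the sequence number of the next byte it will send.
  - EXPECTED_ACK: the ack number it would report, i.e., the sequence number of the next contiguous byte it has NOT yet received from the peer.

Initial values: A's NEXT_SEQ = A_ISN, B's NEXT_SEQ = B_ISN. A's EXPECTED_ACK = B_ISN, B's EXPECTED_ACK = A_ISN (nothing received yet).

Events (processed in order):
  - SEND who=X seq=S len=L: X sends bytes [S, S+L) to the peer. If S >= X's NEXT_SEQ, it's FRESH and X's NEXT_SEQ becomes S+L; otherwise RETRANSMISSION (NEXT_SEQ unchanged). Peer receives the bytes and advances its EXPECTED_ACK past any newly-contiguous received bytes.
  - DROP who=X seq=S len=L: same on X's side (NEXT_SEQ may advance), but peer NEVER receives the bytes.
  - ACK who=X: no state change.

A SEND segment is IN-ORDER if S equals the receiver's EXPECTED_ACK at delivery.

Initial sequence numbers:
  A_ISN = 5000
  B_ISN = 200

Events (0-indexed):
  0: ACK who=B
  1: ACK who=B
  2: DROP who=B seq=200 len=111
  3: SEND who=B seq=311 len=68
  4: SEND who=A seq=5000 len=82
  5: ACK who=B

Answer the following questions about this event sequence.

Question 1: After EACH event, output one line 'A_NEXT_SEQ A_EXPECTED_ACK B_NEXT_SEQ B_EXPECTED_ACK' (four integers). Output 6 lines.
5000 200 200 5000
5000 200 200 5000
5000 200 311 5000
5000 200 379 5000
5082 200 379 5082
5082 200 379 5082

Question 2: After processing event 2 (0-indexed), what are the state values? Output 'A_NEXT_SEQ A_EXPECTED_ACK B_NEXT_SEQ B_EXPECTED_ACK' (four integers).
After event 0: A_seq=5000 A_ack=200 B_seq=200 B_ack=5000
After event 1: A_seq=5000 A_ack=200 B_seq=200 B_ack=5000
After event 2: A_seq=5000 A_ack=200 B_seq=311 B_ack=5000

5000 200 311 5000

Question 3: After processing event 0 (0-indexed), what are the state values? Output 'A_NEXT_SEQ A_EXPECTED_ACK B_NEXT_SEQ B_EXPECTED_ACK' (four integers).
After event 0: A_seq=5000 A_ack=200 B_seq=200 B_ack=5000

5000 200 200 5000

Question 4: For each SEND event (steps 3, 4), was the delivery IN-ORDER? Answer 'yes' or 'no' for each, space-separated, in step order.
Step 3: SEND seq=311 -> out-of-order
Step 4: SEND seq=5000 -> in-order

Answer: no yes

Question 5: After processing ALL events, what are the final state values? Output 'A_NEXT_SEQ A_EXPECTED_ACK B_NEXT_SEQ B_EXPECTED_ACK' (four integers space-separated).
After event 0: A_seq=5000 A_ack=200 B_seq=200 B_ack=5000
After event 1: A_seq=5000 A_ack=200 B_seq=200 B_ack=5000
After event 2: A_seq=5000 A_ack=200 B_seq=311 B_ack=5000
After event 3: A_seq=5000 A_ack=200 B_seq=379 B_ack=5000
After event 4: A_seq=5082 A_ack=200 B_seq=379 B_ack=5082
After event 5: A_seq=5082 A_ack=200 B_seq=379 B_ack=5082

Answer: 5082 200 379 5082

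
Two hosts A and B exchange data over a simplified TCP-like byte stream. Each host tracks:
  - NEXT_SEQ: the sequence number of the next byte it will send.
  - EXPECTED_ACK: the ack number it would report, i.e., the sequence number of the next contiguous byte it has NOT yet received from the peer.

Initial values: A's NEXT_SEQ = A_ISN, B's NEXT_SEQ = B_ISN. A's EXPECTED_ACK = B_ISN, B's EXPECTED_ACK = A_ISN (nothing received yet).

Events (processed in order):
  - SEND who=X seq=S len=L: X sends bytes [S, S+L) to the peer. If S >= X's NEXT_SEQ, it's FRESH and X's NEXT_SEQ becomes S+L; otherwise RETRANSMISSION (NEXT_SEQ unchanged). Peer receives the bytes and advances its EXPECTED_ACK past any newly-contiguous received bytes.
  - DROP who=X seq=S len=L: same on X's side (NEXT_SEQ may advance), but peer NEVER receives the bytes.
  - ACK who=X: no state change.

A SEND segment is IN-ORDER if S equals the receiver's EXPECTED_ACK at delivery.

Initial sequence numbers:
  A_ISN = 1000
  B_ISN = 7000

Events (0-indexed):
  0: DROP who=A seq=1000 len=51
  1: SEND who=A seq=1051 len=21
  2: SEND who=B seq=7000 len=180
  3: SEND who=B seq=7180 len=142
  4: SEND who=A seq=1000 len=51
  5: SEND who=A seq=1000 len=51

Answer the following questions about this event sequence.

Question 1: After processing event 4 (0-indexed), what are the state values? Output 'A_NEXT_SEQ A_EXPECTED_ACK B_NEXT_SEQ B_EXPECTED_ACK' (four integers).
After event 0: A_seq=1051 A_ack=7000 B_seq=7000 B_ack=1000
After event 1: A_seq=1072 A_ack=7000 B_seq=7000 B_ack=1000
After event 2: A_seq=1072 A_ack=7180 B_seq=7180 B_ack=1000
After event 3: A_seq=1072 A_ack=7322 B_seq=7322 B_ack=1000
After event 4: A_seq=1072 A_ack=7322 B_seq=7322 B_ack=1072

1072 7322 7322 1072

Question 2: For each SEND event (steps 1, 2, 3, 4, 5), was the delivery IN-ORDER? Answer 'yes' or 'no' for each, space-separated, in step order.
Step 1: SEND seq=1051 -> out-of-order
Step 2: SEND seq=7000 -> in-order
Step 3: SEND seq=7180 -> in-order
Step 4: SEND seq=1000 -> in-order
Step 5: SEND seq=1000 -> out-of-order

Answer: no yes yes yes no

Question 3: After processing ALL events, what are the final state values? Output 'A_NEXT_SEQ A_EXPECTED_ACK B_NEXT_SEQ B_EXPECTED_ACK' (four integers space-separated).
Answer: 1072 7322 7322 1072

Derivation:
After event 0: A_seq=1051 A_ack=7000 B_seq=7000 B_ack=1000
After event 1: A_seq=1072 A_ack=7000 B_seq=7000 B_ack=1000
After event 2: A_seq=1072 A_ack=7180 B_seq=7180 B_ack=1000
After event 3: A_seq=1072 A_ack=7322 B_seq=7322 B_ack=1000
After event 4: A_seq=1072 A_ack=7322 B_seq=7322 B_ack=1072
After event 5: A_seq=1072 A_ack=7322 B_seq=7322 B_ack=1072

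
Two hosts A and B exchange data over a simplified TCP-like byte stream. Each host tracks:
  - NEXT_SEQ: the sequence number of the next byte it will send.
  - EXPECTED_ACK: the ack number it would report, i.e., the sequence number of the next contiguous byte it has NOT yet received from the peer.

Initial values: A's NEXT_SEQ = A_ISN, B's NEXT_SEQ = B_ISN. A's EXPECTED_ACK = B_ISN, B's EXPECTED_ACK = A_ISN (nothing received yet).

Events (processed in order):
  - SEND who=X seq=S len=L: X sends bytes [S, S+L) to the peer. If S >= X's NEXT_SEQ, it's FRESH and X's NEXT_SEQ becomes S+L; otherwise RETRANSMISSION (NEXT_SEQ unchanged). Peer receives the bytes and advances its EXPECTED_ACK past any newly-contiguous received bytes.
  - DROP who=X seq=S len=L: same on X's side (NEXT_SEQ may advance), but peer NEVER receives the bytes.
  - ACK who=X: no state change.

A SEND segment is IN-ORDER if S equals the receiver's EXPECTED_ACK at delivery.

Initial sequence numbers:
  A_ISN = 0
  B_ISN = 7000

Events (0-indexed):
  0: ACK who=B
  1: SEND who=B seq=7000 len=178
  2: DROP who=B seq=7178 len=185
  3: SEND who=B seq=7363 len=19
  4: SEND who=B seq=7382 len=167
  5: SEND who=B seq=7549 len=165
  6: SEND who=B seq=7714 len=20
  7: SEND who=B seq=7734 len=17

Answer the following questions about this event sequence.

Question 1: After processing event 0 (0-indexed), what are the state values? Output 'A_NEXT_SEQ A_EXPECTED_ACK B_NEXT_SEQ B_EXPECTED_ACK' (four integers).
After event 0: A_seq=0 A_ack=7000 B_seq=7000 B_ack=0

0 7000 7000 0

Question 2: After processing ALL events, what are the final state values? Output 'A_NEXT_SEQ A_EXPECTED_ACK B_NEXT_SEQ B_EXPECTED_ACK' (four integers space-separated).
Answer: 0 7178 7751 0

Derivation:
After event 0: A_seq=0 A_ack=7000 B_seq=7000 B_ack=0
After event 1: A_seq=0 A_ack=7178 B_seq=7178 B_ack=0
After event 2: A_seq=0 A_ack=7178 B_seq=7363 B_ack=0
After event 3: A_seq=0 A_ack=7178 B_seq=7382 B_ack=0
After event 4: A_seq=0 A_ack=7178 B_seq=7549 B_ack=0
After event 5: A_seq=0 A_ack=7178 B_seq=7714 B_ack=0
After event 6: A_seq=0 A_ack=7178 B_seq=7734 B_ack=0
After event 7: A_seq=0 A_ack=7178 B_seq=7751 B_ack=0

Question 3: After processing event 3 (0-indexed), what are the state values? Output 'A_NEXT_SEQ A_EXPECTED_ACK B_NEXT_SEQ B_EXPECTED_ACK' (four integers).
After event 0: A_seq=0 A_ack=7000 B_seq=7000 B_ack=0
After event 1: A_seq=0 A_ack=7178 B_seq=7178 B_ack=0
After event 2: A_seq=0 A_ack=7178 B_seq=7363 B_ack=0
After event 3: A_seq=0 A_ack=7178 B_seq=7382 B_ack=0

0 7178 7382 0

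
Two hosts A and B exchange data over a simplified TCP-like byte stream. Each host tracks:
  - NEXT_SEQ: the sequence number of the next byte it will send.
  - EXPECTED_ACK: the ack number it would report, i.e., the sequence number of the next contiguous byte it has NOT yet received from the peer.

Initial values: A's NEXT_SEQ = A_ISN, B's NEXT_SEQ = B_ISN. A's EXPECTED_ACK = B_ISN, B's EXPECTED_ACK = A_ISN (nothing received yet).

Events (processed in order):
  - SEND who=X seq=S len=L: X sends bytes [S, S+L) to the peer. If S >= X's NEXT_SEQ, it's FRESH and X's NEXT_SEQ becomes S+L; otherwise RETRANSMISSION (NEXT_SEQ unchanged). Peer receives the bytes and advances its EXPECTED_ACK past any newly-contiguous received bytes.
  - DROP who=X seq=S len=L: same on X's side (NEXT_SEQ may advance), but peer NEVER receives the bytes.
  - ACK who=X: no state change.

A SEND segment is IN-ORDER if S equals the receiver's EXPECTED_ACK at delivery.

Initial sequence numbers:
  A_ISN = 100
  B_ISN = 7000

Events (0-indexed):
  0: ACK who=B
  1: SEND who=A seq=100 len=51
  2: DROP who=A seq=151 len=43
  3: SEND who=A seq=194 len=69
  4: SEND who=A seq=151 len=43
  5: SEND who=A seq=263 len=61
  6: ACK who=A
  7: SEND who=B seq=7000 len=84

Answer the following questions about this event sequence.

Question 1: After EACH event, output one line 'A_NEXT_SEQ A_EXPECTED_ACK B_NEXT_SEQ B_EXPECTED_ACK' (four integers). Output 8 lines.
100 7000 7000 100
151 7000 7000 151
194 7000 7000 151
263 7000 7000 151
263 7000 7000 263
324 7000 7000 324
324 7000 7000 324
324 7084 7084 324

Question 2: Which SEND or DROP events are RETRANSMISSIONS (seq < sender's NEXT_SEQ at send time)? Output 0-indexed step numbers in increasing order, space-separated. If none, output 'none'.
Answer: 4

Derivation:
Step 1: SEND seq=100 -> fresh
Step 2: DROP seq=151 -> fresh
Step 3: SEND seq=194 -> fresh
Step 4: SEND seq=151 -> retransmit
Step 5: SEND seq=263 -> fresh
Step 7: SEND seq=7000 -> fresh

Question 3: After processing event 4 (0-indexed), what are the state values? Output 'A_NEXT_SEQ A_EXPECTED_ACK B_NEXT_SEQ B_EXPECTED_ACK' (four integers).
After event 0: A_seq=100 A_ack=7000 B_seq=7000 B_ack=100
After event 1: A_seq=151 A_ack=7000 B_seq=7000 B_ack=151
After event 2: A_seq=194 A_ack=7000 B_seq=7000 B_ack=151
After event 3: A_seq=263 A_ack=7000 B_seq=7000 B_ack=151
After event 4: A_seq=263 A_ack=7000 B_seq=7000 B_ack=263

263 7000 7000 263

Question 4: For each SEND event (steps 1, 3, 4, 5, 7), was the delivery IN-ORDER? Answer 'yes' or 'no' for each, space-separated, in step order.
Step 1: SEND seq=100 -> in-order
Step 3: SEND seq=194 -> out-of-order
Step 4: SEND seq=151 -> in-order
Step 5: SEND seq=263 -> in-order
Step 7: SEND seq=7000 -> in-order

Answer: yes no yes yes yes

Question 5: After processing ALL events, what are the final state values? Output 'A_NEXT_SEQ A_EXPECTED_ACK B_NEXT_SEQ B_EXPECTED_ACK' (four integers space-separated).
After event 0: A_seq=100 A_ack=7000 B_seq=7000 B_ack=100
After event 1: A_seq=151 A_ack=7000 B_seq=7000 B_ack=151
After event 2: A_seq=194 A_ack=7000 B_seq=7000 B_ack=151
After event 3: A_seq=263 A_ack=7000 B_seq=7000 B_ack=151
After event 4: A_seq=263 A_ack=7000 B_seq=7000 B_ack=263
After event 5: A_seq=324 A_ack=7000 B_seq=7000 B_ack=324
After event 6: A_seq=324 A_ack=7000 B_seq=7000 B_ack=324
After event 7: A_seq=324 A_ack=7084 B_seq=7084 B_ack=324

Answer: 324 7084 7084 324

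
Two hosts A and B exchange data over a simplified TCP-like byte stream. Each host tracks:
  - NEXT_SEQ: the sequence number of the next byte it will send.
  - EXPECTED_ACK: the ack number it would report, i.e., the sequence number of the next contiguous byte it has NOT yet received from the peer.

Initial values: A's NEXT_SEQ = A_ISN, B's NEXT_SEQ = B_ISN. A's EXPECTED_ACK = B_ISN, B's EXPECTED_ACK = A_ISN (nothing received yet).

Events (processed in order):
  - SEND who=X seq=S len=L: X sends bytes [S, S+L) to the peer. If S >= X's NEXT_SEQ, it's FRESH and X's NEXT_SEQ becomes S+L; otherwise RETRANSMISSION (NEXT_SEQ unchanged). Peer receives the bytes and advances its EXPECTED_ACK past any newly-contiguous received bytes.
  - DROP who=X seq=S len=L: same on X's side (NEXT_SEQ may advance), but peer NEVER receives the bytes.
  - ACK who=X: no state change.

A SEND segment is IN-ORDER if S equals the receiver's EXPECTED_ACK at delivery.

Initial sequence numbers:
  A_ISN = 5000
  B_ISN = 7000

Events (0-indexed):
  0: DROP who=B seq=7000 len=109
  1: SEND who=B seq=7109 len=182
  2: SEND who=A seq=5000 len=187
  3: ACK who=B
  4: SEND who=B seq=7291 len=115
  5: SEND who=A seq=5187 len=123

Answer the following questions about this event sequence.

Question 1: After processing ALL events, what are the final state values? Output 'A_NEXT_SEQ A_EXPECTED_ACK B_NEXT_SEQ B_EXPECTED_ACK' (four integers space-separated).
After event 0: A_seq=5000 A_ack=7000 B_seq=7109 B_ack=5000
After event 1: A_seq=5000 A_ack=7000 B_seq=7291 B_ack=5000
After event 2: A_seq=5187 A_ack=7000 B_seq=7291 B_ack=5187
After event 3: A_seq=5187 A_ack=7000 B_seq=7291 B_ack=5187
After event 4: A_seq=5187 A_ack=7000 B_seq=7406 B_ack=5187
After event 5: A_seq=5310 A_ack=7000 B_seq=7406 B_ack=5310

Answer: 5310 7000 7406 5310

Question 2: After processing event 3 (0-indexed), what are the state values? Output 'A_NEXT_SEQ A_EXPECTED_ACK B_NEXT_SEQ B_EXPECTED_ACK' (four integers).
After event 0: A_seq=5000 A_ack=7000 B_seq=7109 B_ack=5000
After event 1: A_seq=5000 A_ack=7000 B_seq=7291 B_ack=5000
After event 2: A_seq=5187 A_ack=7000 B_seq=7291 B_ack=5187
After event 3: A_seq=5187 A_ack=7000 B_seq=7291 B_ack=5187

5187 7000 7291 5187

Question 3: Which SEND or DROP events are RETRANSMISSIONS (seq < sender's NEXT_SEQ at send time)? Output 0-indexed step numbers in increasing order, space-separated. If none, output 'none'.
Step 0: DROP seq=7000 -> fresh
Step 1: SEND seq=7109 -> fresh
Step 2: SEND seq=5000 -> fresh
Step 4: SEND seq=7291 -> fresh
Step 5: SEND seq=5187 -> fresh

Answer: none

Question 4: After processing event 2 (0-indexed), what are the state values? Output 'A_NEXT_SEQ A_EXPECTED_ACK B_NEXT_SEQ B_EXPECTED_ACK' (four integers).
After event 0: A_seq=5000 A_ack=7000 B_seq=7109 B_ack=5000
After event 1: A_seq=5000 A_ack=7000 B_seq=7291 B_ack=5000
After event 2: A_seq=5187 A_ack=7000 B_seq=7291 B_ack=5187

5187 7000 7291 5187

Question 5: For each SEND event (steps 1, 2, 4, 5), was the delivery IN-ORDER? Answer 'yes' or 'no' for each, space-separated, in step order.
Answer: no yes no yes

Derivation:
Step 1: SEND seq=7109 -> out-of-order
Step 2: SEND seq=5000 -> in-order
Step 4: SEND seq=7291 -> out-of-order
Step 5: SEND seq=5187 -> in-order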